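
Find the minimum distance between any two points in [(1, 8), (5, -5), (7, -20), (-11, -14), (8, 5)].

Computing all pairwise distances among 5 points:

d((1, 8), (5, -5)) = 13.6015
d((1, 8), (7, -20)) = 28.6356
d((1, 8), (-11, -14)) = 25.0599
d((1, 8), (8, 5)) = 7.6158 <-- minimum
d((5, -5), (7, -20)) = 15.1327
d((5, -5), (-11, -14)) = 18.3576
d((5, -5), (8, 5)) = 10.4403
d((7, -20), (-11, -14)) = 18.9737
d((7, -20), (8, 5)) = 25.02
d((-11, -14), (8, 5)) = 26.8701

Closest pair: (1, 8) and (8, 5) with distance 7.6158

The closest pair is (1, 8) and (8, 5) with Euclidean distance 7.6158. For 5 points, brute-force pairwise comparison is shown above. For large n, the divide-and-conquer algorithm (sort by x, recurse on halves, check the dividing strip) achieves O(n log n).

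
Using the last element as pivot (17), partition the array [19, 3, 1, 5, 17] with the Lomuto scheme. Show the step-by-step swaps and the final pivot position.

Lomuto partition with pivot = 17:

Initial array: [19, 3, 1, 5, 17]

arr[0]=19 > 17: no swap
arr[1]=3 <= 17: swap with position 0, array becomes [3, 19, 1, 5, 17]
arr[2]=1 <= 17: swap with position 1, array becomes [3, 1, 19, 5, 17]
arr[3]=5 <= 17: swap with position 2, array becomes [3, 1, 5, 19, 17]

Place pivot at position 3: [3, 1, 5, 17, 19]
Pivot position: 3

After partitioning with pivot 17, the array becomes [3, 1, 5, 17, 19]. The pivot is placed at index 3. All elements to the left of the pivot are <= 17, and all elements to the right are > 17.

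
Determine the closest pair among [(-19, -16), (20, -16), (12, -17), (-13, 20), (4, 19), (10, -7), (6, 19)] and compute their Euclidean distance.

Computing all pairwise distances among 7 points:

d((-19, -16), (20, -16)) = 39.0
d((-19, -16), (12, -17)) = 31.0161
d((-19, -16), (-13, 20)) = 36.4966
d((-19, -16), (4, 19)) = 41.8808
d((-19, -16), (10, -7)) = 30.3645
d((-19, -16), (6, 19)) = 43.0116
d((20, -16), (12, -17)) = 8.0623
d((20, -16), (-13, 20)) = 48.8365
d((20, -16), (4, 19)) = 38.4838
d((20, -16), (10, -7)) = 13.4536
d((20, -16), (6, 19)) = 37.6962
d((12, -17), (-13, 20)) = 44.6542
d((12, -17), (4, 19)) = 36.8782
d((12, -17), (10, -7)) = 10.198
d((12, -17), (6, 19)) = 36.4966
d((-13, 20), (4, 19)) = 17.0294
d((-13, 20), (10, -7)) = 35.4683
d((-13, 20), (6, 19)) = 19.0263
d((4, 19), (10, -7)) = 26.6833
d((4, 19), (6, 19)) = 2.0 <-- minimum
d((10, -7), (6, 19)) = 26.3059

Closest pair: (4, 19) and (6, 19) with distance 2.0

The closest pair is (4, 19) and (6, 19) with Euclidean distance 2.0. For 7 points, brute-force pairwise comparison is shown above. For large n, the divide-and-conquer algorithm (sort by x, recurse on halves, check the dividing strip) achieves O(n log n).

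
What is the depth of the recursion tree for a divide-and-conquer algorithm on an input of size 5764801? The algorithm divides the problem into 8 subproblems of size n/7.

For divide and conquer with division factor 7:

Problem sizes at each level:
Level 0: 5764801
Level 1: 823543
Level 2: 117649
Level 3: 16807
Level 4: 2401
Level 5: 343
Level 6: 49
Level 7: 7
Level 8: 1

The root is level 0 and the size-1 base case is level 8 (the tree spans levels 0 through 8, i.e. 9 levels counting the root), so the depth is the number of divisions: log_7(5764801) = 8

The recursion tree depth is log_7(5764801) = 8. At each level, the problem size is divided by 7, so it takes 8 divisions to reduce to a base case of size 1. The algorithm makes 8 recursive calls at each level.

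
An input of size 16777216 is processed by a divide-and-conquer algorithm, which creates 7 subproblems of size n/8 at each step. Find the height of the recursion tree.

For divide and conquer with division factor 8:

Problem sizes at each level:
Level 0: 16777216
Level 1: 2097152
Level 2: 262144
Level 3: 32768
Level 4: 4096
Level 5: 512
Level 6: 64
Level 7: 8
Level 8: 1

The root is level 0 and the size-1 base case is level 8 (the tree spans levels 0 through 8, i.e. 9 levels counting the root), so the depth is the number of divisions: log_8(16777216) = 8

The recursion tree depth is log_8(16777216) = 8. At each level, the problem size is divided by 8, so it takes 8 divisions to reduce to a base case of size 1. The algorithm makes 7 recursive calls at each level.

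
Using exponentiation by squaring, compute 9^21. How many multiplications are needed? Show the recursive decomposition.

Computing 9^21 by squaring (build up from 9^1; each line after the first costs one multiplication):

9^1 = 9
9^2 = (9^1)^2 = 9^2 = 81
9^4 = (9^2)^2 = 81^2 = 6561
9^5 = 9 * 9^4 = 9 * 6561 = 59049
9^10 = (9^5)^2 = 59049^2 = 3486784401
9^20 = (9^10)^2 = 3486784401^2 = 12157665459056928801
9^21 = 9 * 9^20 = 9 * 12157665459056928801 = 109418989131512359209

Result: 109418989131512359209
Multiplications needed: 6 (6 lines after 9^1)

9^21 = 109418989131512359209. Using exponentiation by squaring, this requires 6 multiplications. The key idea: if the exponent is even, square the half-power; if odd, multiply by the base once.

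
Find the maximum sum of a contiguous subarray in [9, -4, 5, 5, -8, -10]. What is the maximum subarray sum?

Using Kadane's algorithm on [9, -4, 5, 5, -8, -10]:

Scanning through the array:
Position 1 (value -4): max_ending_here = 5, max_so_far = 9
Position 2 (value 5): max_ending_here = 10, max_so_far = 10
Position 3 (value 5): max_ending_here = 15, max_so_far = 15
Position 4 (value -8): max_ending_here = 7, max_so_far = 15
Position 5 (value -10): max_ending_here = -3, max_so_far = 15

Maximum subarray: [9, -4, 5, 5]
Maximum sum: 15

The maximum subarray is [9, -4, 5, 5] with sum 15. This subarray runs from index 0 to index 3.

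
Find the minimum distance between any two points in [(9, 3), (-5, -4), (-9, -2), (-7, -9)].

Computing all pairwise distances among 4 points:

d((9, 3), (-5, -4)) = 15.6525
d((9, 3), (-9, -2)) = 18.6815
d((9, 3), (-7, -9)) = 20.0
d((-5, -4), (-9, -2)) = 4.4721 <-- minimum
d((-5, -4), (-7, -9)) = 5.3852
d((-9, -2), (-7, -9)) = 7.2801

Closest pair: (-5, -4) and (-9, -2) with distance 4.4721

The closest pair is (-5, -4) and (-9, -2) with Euclidean distance 4.4721. For 4 points, brute-force pairwise comparison is shown above. For large n, the divide-and-conquer algorithm (sort by x, recurse on halves, check the dividing strip) achieves O(n log n).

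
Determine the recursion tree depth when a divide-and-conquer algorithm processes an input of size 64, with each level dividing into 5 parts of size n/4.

For divide and conquer with division factor 4:

Problem sizes at each level:
Level 0: 64
Level 1: 16
Level 2: 4
Level 3: 1

The root is level 0 and the size-1 base case is level 3 (the tree spans levels 0 through 3, i.e. 4 levels counting the root), so the depth is the number of divisions: log_4(64) = 3

The recursion tree depth is log_4(64) = 3. At each level, the problem size is divided by 4, so it takes 3 divisions to reduce to a base case of size 1. The algorithm makes 5 recursive calls at each level.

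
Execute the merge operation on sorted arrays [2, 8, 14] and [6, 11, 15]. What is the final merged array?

Merging process:

Compare 2 vs 6: take 2 from left. Merged: [2]
Compare 8 vs 6: take 6 from right. Merged: [2, 6]
Compare 8 vs 11: take 8 from left. Merged: [2, 6, 8]
Compare 14 vs 11: take 11 from right. Merged: [2, 6, 8, 11]
Compare 14 vs 15: take 14 from left. Merged: [2, 6, 8, 11, 14]
Append remaining from right: [15]. Merged: [2, 6, 8, 11, 14, 15]

Final merged array: [2, 6, 8, 11, 14, 15]
Total comparisons: 5

The merged array is [2, 6, 8, 11, 14, 15], requiring 5 comparisons. The merge step runs in O(n) time where n is the total number of elements.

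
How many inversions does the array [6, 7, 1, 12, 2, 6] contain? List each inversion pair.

Finding inversions in [6, 7, 1, 12, 2, 6]:

(0, 2): arr[0]=6 > arr[2]=1
(0, 4): arr[0]=6 > arr[4]=2
(1, 2): arr[1]=7 > arr[2]=1
(1, 4): arr[1]=7 > arr[4]=2
(1, 5): arr[1]=7 > arr[5]=6
(3, 4): arr[3]=12 > arr[4]=2
(3, 5): arr[3]=12 > arr[5]=6

Total inversions: 7

The array has 7 inversion(s): (0,2), (0,4), (1,2), (1,4), (1,5), (3,4), (3,5). Each pair (i,j) satisfies i < j and arr[i] > arr[j].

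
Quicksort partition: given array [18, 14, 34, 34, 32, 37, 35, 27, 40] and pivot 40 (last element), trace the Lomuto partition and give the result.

Lomuto partition with pivot = 40:

Initial array: [18, 14, 34, 34, 32, 37, 35, 27, 40]

arr[0]=18 <= 40: swap with position 0, array becomes [18, 14, 34, 34, 32, 37, 35, 27, 40]
arr[1]=14 <= 40: swap with position 1, array becomes [18, 14, 34, 34, 32, 37, 35, 27, 40]
arr[2]=34 <= 40: swap with position 2, array becomes [18, 14, 34, 34, 32, 37, 35, 27, 40]
arr[3]=34 <= 40: swap with position 3, array becomes [18, 14, 34, 34, 32, 37, 35, 27, 40]
arr[4]=32 <= 40: swap with position 4, array becomes [18, 14, 34, 34, 32, 37, 35, 27, 40]
arr[5]=37 <= 40: swap with position 5, array becomes [18, 14, 34, 34, 32, 37, 35, 27, 40]
arr[6]=35 <= 40: swap with position 6, array becomes [18, 14, 34, 34, 32, 37, 35, 27, 40]
arr[7]=27 <= 40: swap with position 7, array becomes [18, 14, 34, 34, 32, 37, 35, 27, 40]

Place pivot at position 8: [18, 14, 34, 34, 32, 37, 35, 27, 40]
Pivot position: 8

After partitioning with pivot 40, the array becomes [18, 14, 34, 34, 32, 37, 35, 27, 40]. The pivot is placed at index 8. All elements to the left of the pivot are <= 40, and all elements to the right are > 40.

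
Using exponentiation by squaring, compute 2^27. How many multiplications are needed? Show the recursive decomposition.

Computing 2^27 by squaring (build up from 2^1; each line after the first costs one multiplication):

2^1 = 2
2^2 = (2^1)^2 = 2^2 = 4
2^3 = 2 * 2^2 = 2 * 4 = 8
2^6 = (2^3)^2 = 8^2 = 64
2^12 = (2^6)^2 = 64^2 = 4096
2^13 = 2 * 2^12 = 2 * 4096 = 8192
2^26 = (2^13)^2 = 8192^2 = 67108864
2^27 = 2 * 2^26 = 2 * 67108864 = 134217728

Result: 134217728
Multiplications needed: 7 (7 lines after 2^1)

2^27 = 134217728. Using exponentiation by squaring, this requires 7 multiplications. The key idea: if the exponent is even, square the half-power; if odd, multiply by the base once.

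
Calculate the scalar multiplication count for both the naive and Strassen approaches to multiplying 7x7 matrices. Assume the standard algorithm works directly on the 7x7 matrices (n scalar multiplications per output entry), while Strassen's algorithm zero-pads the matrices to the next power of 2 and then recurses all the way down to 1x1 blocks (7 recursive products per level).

Matrix multiplication for 7x7 matrices:

Strassen's algorithm requires power-of-2 dimensions. Pad 7x7 to 8x8 (next power of 2).

Standard algorithm: 7^3 = 343 multiplications
Strassen's algorithm: 7^(log2(8)) = 7^3 = 343 multiplications
Savings: 343 - 343 = 0 multiplications

Standard: 343 multiplications (7^3). Strassen: 343 multiplications (7^3, after padding to 8x8). Strassen reduces 8 recursive multiplications to 7 at each level.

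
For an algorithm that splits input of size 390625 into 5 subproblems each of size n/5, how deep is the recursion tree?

For divide and conquer with division factor 5:

Problem sizes at each level:
Level 0: 390625
Level 1: 78125
Level 2: 15625
Level 3: 3125
Level 4: 625
Level 5: 125
Level 6: 25
Level 7: 5
Level 8: 1

The root is level 0 and the size-1 base case is level 8 (the tree spans levels 0 through 8, i.e. 9 levels counting the root), so the depth is the number of divisions: log_5(390625) = 8

The recursion tree depth is log_5(390625) = 8. At each level, the problem size is divided by 5, so it takes 8 divisions to reduce to a base case of size 1. The algorithm makes 5 recursive calls at each level.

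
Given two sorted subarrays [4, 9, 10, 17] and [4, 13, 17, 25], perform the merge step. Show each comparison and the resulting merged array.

Merging process:

Compare 4 vs 4: take 4 from left. Merged: [4]
Compare 9 vs 4: take 4 from right. Merged: [4, 4]
Compare 9 vs 13: take 9 from left. Merged: [4, 4, 9]
Compare 10 vs 13: take 10 from left. Merged: [4, 4, 9, 10]
Compare 17 vs 13: take 13 from right. Merged: [4, 4, 9, 10, 13]
Compare 17 vs 17: take 17 from left. Merged: [4, 4, 9, 10, 13, 17]
Append remaining from right: [17, 25]. Merged: [4, 4, 9, 10, 13, 17, 17, 25]

Final merged array: [4, 4, 9, 10, 13, 17, 17, 25]
Total comparisons: 6

The merged array is [4, 4, 9, 10, 13, 17, 17, 25], requiring 6 comparisons. The merge step runs in O(n) time where n is the total number of elements.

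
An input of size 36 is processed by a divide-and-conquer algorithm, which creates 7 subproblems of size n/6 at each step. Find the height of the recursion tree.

For divide and conquer with division factor 6:

Problem sizes at each level:
Level 0: 36
Level 1: 6
Level 2: 1

The root is level 0 and the size-1 base case is level 2 (the tree spans levels 0 through 2, i.e. 3 levels counting the root), so the depth is the number of divisions: log_6(36) = 2

The recursion tree depth is log_6(36) = 2. At each level, the problem size is divided by 6, so it takes 2 divisions to reduce to a base case of size 1. The algorithm makes 7 recursive calls at each level.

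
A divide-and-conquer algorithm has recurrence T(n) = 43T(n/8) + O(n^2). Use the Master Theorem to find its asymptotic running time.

Master Theorem for T(n) = 43T(n/8) + O(n^2):

a = 43, b = 8, c = 2
log_b(a) = log_8(43) = 1.8088

Case 3: c = 2 > log_8(43) = 1.8088
T(n) = O(n^2) = O(n^2)

For T(n) = 43T(n/8) + O(n^2): log_8(43) = 1.8088. This is Case 3 of the Master Theorem (c > log_b(a), work dominated by root), giving O(n^2).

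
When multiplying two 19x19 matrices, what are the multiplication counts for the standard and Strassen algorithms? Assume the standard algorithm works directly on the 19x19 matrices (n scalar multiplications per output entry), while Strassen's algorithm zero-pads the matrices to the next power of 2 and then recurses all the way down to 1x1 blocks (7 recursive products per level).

Matrix multiplication for 19x19 matrices:

Strassen's algorithm requires power-of-2 dimensions. Pad 19x19 to 32x32 (next power of 2).

Standard algorithm: 19^3 = 6859 multiplications
Strassen's algorithm: 7^(log2(32)) = 7^5 = 16807 multiplications
Difference: 6859 - 16807 = -9948 (Strassen uses MORE here due to padding overhead — for small or just-over-power-of-2 n, padding can outweigh the per-level savings)

Standard: 6859 multiplications (19^3). Strassen: 16807 multiplications (7^5, after padding to 32x32). Strassen reduces 8 recursive multiplications to 7 at each level.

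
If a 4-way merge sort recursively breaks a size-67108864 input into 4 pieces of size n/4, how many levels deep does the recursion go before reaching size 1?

For divide and conquer with division factor 4:

Problem sizes at each level:
Level 0: 67108864
Level 1: 16777216
Level 2: 4194304
Level 3: 1048576
Level 4: 262144
Level 5: 65536
Level 6: 16384
Level 7: 4096
Level 8: 1024
Level 9: 256
Level 10: 64
Level 11: 16
Level 12: 4
Level 13: 1

The root is level 0 and the size-1 base case is level 13 (the tree spans levels 0 through 13, i.e. 14 levels counting the root), so the depth is the number of divisions: log_4(67108864) = 13

The recursion tree depth is log_4(67108864) = 13. At each level, the problem size is divided by 4, so it takes 13 divisions to reduce to a base case of size 1. The algorithm makes 4 recursive calls at each level.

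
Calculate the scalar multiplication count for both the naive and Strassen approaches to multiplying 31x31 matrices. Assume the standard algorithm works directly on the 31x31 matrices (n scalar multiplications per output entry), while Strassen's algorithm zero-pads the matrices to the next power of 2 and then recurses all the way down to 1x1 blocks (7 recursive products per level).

Matrix multiplication for 31x31 matrices:

Strassen's algorithm requires power-of-2 dimensions. Pad 31x31 to 32x32 (next power of 2).

Standard algorithm: 31^3 = 29791 multiplications
Strassen's algorithm: 7^(log2(32)) = 7^5 = 16807 multiplications
Savings: 29791 - 16807 = 12984 multiplications

Standard: 29791 multiplications (31^3). Strassen: 16807 multiplications (7^5, after padding to 32x32). Strassen reduces 8 recursive multiplications to 7 at each level.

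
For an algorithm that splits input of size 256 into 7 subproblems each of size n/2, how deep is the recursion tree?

For divide and conquer with division factor 2:

Problem sizes at each level:
Level 0: 256
Level 1: 128
Level 2: 64
Level 3: 32
Level 4: 16
Level 5: 8
Level 6: 4
Level 7: 2
Level 8: 1

The root is level 0 and the size-1 base case is level 8 (the tree spans levels 0 through 8, i.e. 9 levels counting the root), so the depth is the number of divisions: log_2(256) = 8

The recursion tree depth is log_2(256) = 8. At each level, the problem size is divided by 2, so it takes 8 divisions to reduce to a base case of size 1. The algorithm makes 7 recursive calls at each level.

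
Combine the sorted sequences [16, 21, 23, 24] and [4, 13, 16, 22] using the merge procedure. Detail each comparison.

Merging process:

Compare 16 vs 4: take 4 from right. Merged: [4]
Compare 16 vs 13: take 13 from right. Merged: [4, 13]
Compare 16 vs 16: take 16 from left. Merged: [4, 13, 16]
Compare 21 vs 16: take 16 from right. Merged: [4, 13, 16, 16]
Compare 21 vs 22: take 21 from left. Merged: [4, 13, 16, 16, 21]
Compare 23 vs 22: take 22 from right. Merged: [4, 13, 16, 16, 21, 22]
Append remaining from left: [23, 24]. Merged: [4, 13, 16, 16, 21, 22, 23, 24]

Final merged array: [4, 13, 16, 16, 21, 22, 23, 24]
Total comparisons: 6

The merged array is [4, 13, 16, 16, 21, 22, 23, 24], requiring 6 comparisons. The merge step runs in O(n) time where n is the total number of elements.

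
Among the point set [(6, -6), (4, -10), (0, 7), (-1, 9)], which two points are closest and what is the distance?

Computing all pairwise distances among 4 points:

d((6, -6), (4, -10)) = 4.4721
d((6, -6), (0, 7)) = 14.3178
d((6, -6), (-1, 9)) = 16.5529
d((4, -10), (0, 7)) = 17.4642
d((4, -10), (-1, 9)) = 19.6469
d((0, 7), (-1, 9)) = 2.2361 <-- minimum

Closest pair: (0, 7) and (-1, 9) with distance 2.2361

The closest pair is (0, 7) and (-1, 9) with Euclidean distance 2.2361. For 4 points, brute-force pairwise comparison is shown above. For large n, the divide-and-conquer algorithm (sort by x, recurse on halves, check the dividing strip) achieves O(n log n).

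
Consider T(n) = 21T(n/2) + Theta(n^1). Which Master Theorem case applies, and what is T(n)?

Master Theorem for T(n) = 21T(n/2) + O(n^1):

a = 21, b = 2, c = 1
log_b(a) = log_2(21) = 4.3923

Case 1: c = 1 < log_2(21) = 4.3923
T(n) = O(n^(log_2 21))

For T(n) = 21T(n/2) + O(n^1): log_2(21) = 4.3923. This is Case 1 of the Master Theorem (c < log_b(a), work dominated by leaves), giving O(n^(log_2 21)).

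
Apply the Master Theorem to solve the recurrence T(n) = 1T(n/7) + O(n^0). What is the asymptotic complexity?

Master Theorem for T(n) = 1T(n/7) + O(n^0):

a = 1, b = 7, c = 0
log_b(a) = log_7(1) = 0.0000

Case 2: c = 0 = log_7(1) = 0.0000
T(n) = O(n^0 log n) = O(log n)

For T(n) = 1T(n/7) + O(n^0): log_7(1) = 0.0000. This is Case 2 of the Master Theorem (c = log_b(a), equal work at all levels), giving O(log n).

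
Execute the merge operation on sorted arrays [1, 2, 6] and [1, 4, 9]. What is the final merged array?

Merging process:

Compare 1 vs 1: take 1 from left. Merged: [1]
Compare 2 vs 1: take 1 from right. Merged: [1, 1]
Compare 2 vs 4: take 2 from left. Merged: [1, 1, 2]
Compare 6 vs 4: take 4 from right. Merged: [1, 1, 2, 4]
Compare 6 vs 9: take 6 from left. Merged: [1, 1, 2, 4, 6]
Append remaining from right: [9]. Merged: [1, 1, 2, 4, 6, 9]

Final merged array: [1, 1, 2, 4, 6, 9]
Total comparisons: 5

The merged array is [1, 1, 2, 4, 6, 9], requiring 5 comparisons. The merge step runs in O(n) time where n is the total number of elements.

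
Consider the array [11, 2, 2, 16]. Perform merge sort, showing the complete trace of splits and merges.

Merge sort trace:

Split: [11, 2, 2, 16] -> [11, 2] and [2, 16]
  Split: [11, 2] -> [11] and [2]
  Merge: [11] + [2] -> [2, 11]
  Split: [2, 16] -> [2] and [16]
  Merge: [2] + [16] -> [2, 16]
Merge: [2, 11] + [2, 16] -> [2, 2, 11, 16]

Final sorted array: [2, 2, 11, 16]

The merge sort proceeds by recursively splitting the array and merging sorted halves.
After all merges, the sorted array is [2, 2, 11, 16].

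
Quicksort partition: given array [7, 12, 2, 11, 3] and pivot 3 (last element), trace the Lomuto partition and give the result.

Lomuto partition with pivot = 3:

Initial array: [7, 12, 2, 11, 3]

arr[0]=7 > 3: no swap
arr[1]=12 > 3: no swap
arr[2]=2 <= 3: swap with position 0, array becomes [2, 12, 7, 11, 3]
arr[3]=11 > 3: no swap

Place pivot at position 1: [2, 3, 7, 11, 12]
Pivot position: 1

After partitioning with pivot 3, the array becomes [2, 3, 7, 11, 12]. The pivot is placed at index 1. All elements to the left of the pivot are <= 3, and all elements to the right are > 3.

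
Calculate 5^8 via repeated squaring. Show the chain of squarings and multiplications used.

Computing 5^8 by squaring (build up from 5^1; each line after the first costs one multiplication):

5^1 = 5
5^2 = (5^1)^2 = 5^2 = 25
5^4 = (5^2)^2 = 25^2 = 625
5^8 = (5^4)^2 = 625^2 = 390625

Result: 390625
Multiplications needed: 3 (3 lines after 5^1)

5^8 = 390625. Using exponentiation by squaring, this requires 3 multiplications. The key idea: if the exponent is even, square the half-power; if odd, multiply by the base once.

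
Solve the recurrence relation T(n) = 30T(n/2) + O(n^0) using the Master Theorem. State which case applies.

Master Theorem for T(n) = 30T(n/2) + O(n^0):

a = 30, b = 2, c = 0
log_b(a) = log_2(30) = 4.9069

Case 1: c = 0 < log_2(30) = 4.9069
T(n) = O(n^(log_2 30))

For T(n) = 30T(n/2) + O(n^0): log_2(30) = 4.9069. This is Case 1 of the Master Theorem (c < log_b(a), work dominated by leaves), giving O(n^(log_2 30)).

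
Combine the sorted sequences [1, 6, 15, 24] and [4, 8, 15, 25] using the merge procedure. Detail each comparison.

Merging process:

Compare 1 vs 4: take 1 from left. Merged: [1]
Compare 6 vs 4: take 4 from right. Merged: [1, 4]
Compare 6 vs 8: take 6 from left. Merged: [1, 4, 6]
Compare 15 vs 8: take 8 from right. Merged: [1, 4, 6, 8]
Compare 15 vs 15: take 15 from left. Merged: [1, 4, 6, 8, 15]
Compare 24 vs 15: take 15 from right. Merged: [1, 4, 6, 8, 15, 15]
Compare 24 vs 25: take 24 from left. Merged: [1, 4, 6, 8, 15, 15, 24]
Append remaining from right: [25]. Merged: [1, 4, 6, 8, 15, 15, 24, 25]

Final merged array: [1, 4, 6, 8, 15, 15, 24, 25]
Total comparisons: 7

The merged array is [1, 4, 6, 8, 15, 15, 24, 25], requiring 7 comparisons. The merge step runs in O(n) time where n is the total number of elements.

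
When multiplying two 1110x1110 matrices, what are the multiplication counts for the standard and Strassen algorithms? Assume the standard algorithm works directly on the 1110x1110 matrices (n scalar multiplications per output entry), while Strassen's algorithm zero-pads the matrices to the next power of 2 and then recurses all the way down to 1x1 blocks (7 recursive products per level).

Matrix multiplication for 1110x1110 matrices:

Strassen's algorithm requires power-of-2 dimensions. Pad 1110x1110 to 2048x2048 (next power of 2).

Standard algorithm: 1110^3 = 1367631000 multiplications
Strassen's algorithm: 7^(log2(2048)) = 7^11 = 1977326743 multiplications
Difference: 1367631000 - 1977326743 = -609695743 (Strassen uses MORE here due to padding overhead — for small or just-over-power-of-2 n, padding can outweigh the per-level savings)

Standard: 1367631000 multiplications (1110^3). Strassen: 1977326743 multiplications (7^11, after padding to 2048x2048). Strassen reduces 8 recursive multiplications to 7 at each level.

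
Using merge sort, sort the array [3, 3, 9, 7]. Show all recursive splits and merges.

Merge sort trace:

Split: [3, 3, 9, 7] -> [3, 3] and [9, 7]
  Split: [3, 3] -> [3] and [3]
  Merge: [3] + [3] -> [3, 3]
  Split: [9, 7] -> [9] and [7]
  Merge: [9] + [7] -> [7, 9]
Merge: [3, 3] + [7, 9] -> [3, 3, 7, 9]

Final sorted array: [3, 3, 7, 9]

The merge sort proceeds by recursively splitting the array and merging sorted halves.
After all merges, the sorted array is [3, 3, 7, 9].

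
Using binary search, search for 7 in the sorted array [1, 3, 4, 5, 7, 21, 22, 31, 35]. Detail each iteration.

Binary search for 7 in [1, 3, 4, 5, 7, 21, 22, 31, 35]:

lo=0, hi=8, mid=4, arr[mid]=7 -> Found target at index 4!

Binary search finds 7 at index 4 after 1 comparisons. The search repeatedly halves the search space by comparing with the middle element.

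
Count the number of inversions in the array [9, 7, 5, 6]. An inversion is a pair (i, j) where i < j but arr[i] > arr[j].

Finding inversions in [9, 7, 5, 6]:

(0, 1): arr[0]=9 > arr[1]=7
(0, 2): arr[0]=9 > arr[2]=5
(0, 3): arr[0]=9 > arr[3]=6
(1, 2): arr[1]=7 > arr[2]=5
(1, 3): arr[1]=7 > arr[3]=6

Total inversions: 5

The array has 5 inversion(s): (0,1), (0,2), (0,3), (1,2), (1,3). Each pair (i,j) satisfies i < j and arr[i] > arr[j].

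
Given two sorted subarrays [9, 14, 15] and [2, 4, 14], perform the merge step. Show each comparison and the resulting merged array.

Merging process:

Compare 9 vs 2: take 2 from right. Merged: [2]
Compare 9 vs 4: take 4 from right. Merged: [2, 4]
Compare 9 vs 14: take 9 from left. Merged: [2, 4, 9]
Compare 14 vs 14: take 14 from left. Merged: [2, 4, 9, 14]
Compare 15 vs 14: take 14 from right. Merged: [2, 4, 9, 14, 14]
Append remaining from left: [15]. Merged: [2, 4, 9, 14, 14, 15]

Final merged array: [2, 4, 9, 14, 14, 15]
Total comparisons: 5

The merged array is [2, 4, 9, 14, 14, 15], requiring 5 comparisons. The merge step runs in O(n) time where n is the total number of elements.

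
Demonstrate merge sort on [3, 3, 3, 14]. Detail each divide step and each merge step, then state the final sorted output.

Merge sort trace:

Split: [3, 3, 3, 14] -> [3, 3] and [3, 14]
  Split: [3, 3] -> [3] and [3]
  Merge: [3] + [3] -> [3, 3]
  Split: [3, 14] -> [3] and [14]
  Merge: [3] + [14] -> [3, 14]
Merge: [3, 3] + [3, 14] -> [3, 3, 3, 14]

Final sorted array: [3, 3, 3, 14]

The merge sort proceeds by recursively splitting the array and merging sorted halves.
After all merges, the sorted array is [3, 3, 3, 14].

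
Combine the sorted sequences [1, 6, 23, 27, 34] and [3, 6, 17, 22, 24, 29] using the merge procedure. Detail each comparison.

Merging process:

Compare 1 vs 3: take 1 from left. Merged: [1]
Compare 6 vs 3: take 3 from right. Merged: [1, 3]
Compare 6 vs 6: take 6 from left. Merged: [1, 3, 6]
Compare 23 vs 6: take 6 from right. Merged: [1, 3, 6, 6]
Compare 23 vs 17: take 17 from right. Merged: [1, 3, 6, 6, 17]
Compare 23 vs 22: take 22 from right. Merged: [1, 3, 6, 6, 17, 22]
Compare 23 vs 24: take 23 from left. Merged: [1, 3, 6, 6, 17, 22, 23]
Compare 27 vs 24: take 24 from right. Merged: [1, 3, 6, 6, 17, 22, 23, 24]
Compare 27 vs 29: take 27 from left. Merged: [1, 3, 6, 6, 17, 22, 23, 24, 27]
Compare 34 vs 29: take 29 from right. Merged: [1, 3, 6, 6, 17, 22, 23, 24, 27, 29]
Append remaining from left: [34]. Merged: [1, 3, 6, 6, 17, 22, 23, 24, 27, 29, 34]

Final merged array: [1, 3, 6, 6, 17, 22, 23, 24, 27, 29, 34]
Total comparisons: 10

The merged array is [1, 3, 6, 6, 17, 22, 23, 24, 27, 29, 34], requiring 10 comparisons. The merge step runs in O(n) time where n is the total number of elements.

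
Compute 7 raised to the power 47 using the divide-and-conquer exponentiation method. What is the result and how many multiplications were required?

Computing 7^47 by squaring (build up from 7^1; each line after the first costs one multiplication):

7^1 = 7
7^2 = (7^1)^2 = 7^2 = 49
7^4 = (7^2)^2 = 49^2 = 2401
7^5 = 7 * 7^4 = 7 * 2401 = 16807
7^10 = (7^5)^2 = 16807^2 = 282475249
7^11 = 7 * 7^10 = 7 * 282475249 = 1977326743
7^22 = (7^11)^2 = 1977326743^2 = 3909821048582988049
7^23 = 7 * 7^22 = 7 * 3909821048582988049 = 27368747340080916343
7^46 = (7^23)^2 = 27368747340080916343^2 = 749048330965186233494494102694564493649
7^47 = 7 * 7^46 = 7 * 749048330965186233494494102694564493649 = 5243338316756303634461458718861951455543

Result: 5243338316756303634461458718861951455543
Multiplications needed: 9 (9 lines after 7^1)

7^47 = 5243338316756303634461458718861951455543. Using exponentiation by squaring, this requires 9 multiplications. The key idea: if the exponent is even, square the half-power; if odd, multiply by the base once.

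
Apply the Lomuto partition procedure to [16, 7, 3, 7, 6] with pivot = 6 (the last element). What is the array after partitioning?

Lomuto partition with pivot = 6:

Initial array: [16, 7, 3, 7, 6]

arr[0]=16 > 6: no swap
arr[1]=7 > 6: no swap
arr[2]=3 <= 6: swap with position 0, array becomes [3, 7, 16, 7, 6]
arr[3]=7 > 6: no swap

Place pivot at position 1: [3, 6, 16, 7, 7]
Pivot position: 1

After partitioning with pivot 6, the array becomes [3, 6, 16, 7, 7]. The pivot is placed at index 1. All elements to the left of the pivot are <= 6, and all elements to the right are > 6.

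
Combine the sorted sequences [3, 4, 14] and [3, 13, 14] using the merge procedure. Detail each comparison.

Merging process:

Compare 3 vs 3: take 3 from left. Merged: [3]
Compare 4 vs 3: take 3 from right. Merged: [3, 3]
Compare 4 vs 13: take 4 from left. Merged: [3, 3, 4]
Compare 14 vs 13: take 13 from right. Merged: [3, 3, 4, 13]
Compare 14 vs 14: take 14 from left. Merged: [3, 3, 4, 13, 14]
Append remaining from right: [14]. Merged: [3, 3, 4, 13, 14, 14]

Final merged array: [3, 3, 4, 13, 14, 14]
Total comparisons: 5

The merged array is [3, 3, 4, 13, 14, 14], requiring 5 comparisons. The merge step runs in O(n) time where n is the total number of elements.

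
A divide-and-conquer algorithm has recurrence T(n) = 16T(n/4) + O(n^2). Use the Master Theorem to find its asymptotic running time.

Master Theorem for T(n) = 16T(n/4) + O(n^2):

a = 16, b = 4, c = 2
log_b(a) = log_4(16) = 2.0000

Case 2: c = 2 = log_4(16) = 2.0000
T(n) = O(n^2 log n) = O(n^2 log n)

For T(n) = 16T(n/4) + O(n^2): log_4(16) = 2.0000. This is Case 2 of the Master Theorem (c = log_b(a), equal work at all levels), giving O(n^2 log n).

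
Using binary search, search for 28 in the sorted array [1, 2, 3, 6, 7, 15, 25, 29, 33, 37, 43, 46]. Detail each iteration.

Binary search for 28 in [1, 2, 3, 6, 7, 15, 25, 29, 33, 37, 43, 46]:

lo=0, hi=11, mid=5, arr[mid]=15 -> 15 < 28, search right half
lo=6, hi=11, mid=8, arr[mid]=33 -> 33 > 28, search left half
lo=6, hi=7, mid=6, arr[mid]=25 -> 25 < 28, search right half
lo=7, hi=7, mid=7, arr[mid]=29 -> 29 > 28, search left half
lo=7 > hi=6, target 28 not found

Binary search determines that 28 is not in the array after 4 comparisons. The search space was exhausted without finding the target.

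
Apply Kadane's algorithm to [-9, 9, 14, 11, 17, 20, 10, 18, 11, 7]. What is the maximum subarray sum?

Using Kadane's algorithm on [-9, 9, 14, 11, 17, 20, 10, 18, 11, 7]:

Scanning through the array:
Position 1 (value 9): max_ending_here = 9, max_so_far = 9
Position 2 (value 14): max_ending_here = 23, max_so_far = 23
Position 3 (value 11): max_ending_here = 34, max_so_far = 34
Position 4 (value 17): max_ending_here = 51, max_so_far = 51
Position 5 (value 20): max_ending_here = 71, max_so_far = 71
Position 6 (value 10): max_ending_here = 81, max_so_far = 81
Position 7 (value 18): max_ending_here = 99, max_so_far = 99
Position 8 (value 11): max_ending_here = 110, max_so_far = 110
Position 9 (value 7): max_ending_here = 117, max_so_far = 117

Maximum subarray: [9, 14, 11, 17, 20, 10, 18, 11, 7]
Maximum sum: 117

The maximum subarray is [9, 14, 11, 17, 20, 10, 18, 11, 7] with sum 117. This subarray runs from index 1 to index 9.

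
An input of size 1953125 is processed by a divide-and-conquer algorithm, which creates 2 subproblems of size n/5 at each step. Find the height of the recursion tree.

For divide and conquer with division factor 5:

Problem sizes at each level:
Level 0: 1953125
Level 1: 390625
Level 2: 78125
Level 3: 15625
Level 4: 3125
Level 5: 625
Level 6: 125
Level 7: 25
Level 8: 5
Level 9: 1

The root is level 0 and the size-1 base case is level 9 (the tree spans levels 0 through 9, i.e. 10 levels counting the root), so the depth is the number of divisions: log_5(1953125) = 9

The recursion tree depth is log_5(1953125) = 9. At each level, the problem size is divided by 5, so it takes 9 divisions to reduce to a base case of size 1. The algorithm makes 2 recursive calls at each level.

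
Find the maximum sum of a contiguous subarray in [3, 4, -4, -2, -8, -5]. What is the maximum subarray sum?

Using Kadane's algorithm on [3, 4, -4, -2, -8, -5]:

Scanning through the array:
Position 1 (value 4): max_ending_here = 7, max_so_far = 7
Position 2 (value -4): max_ending_here = 3, max_so_far = 7
Position 3 (value -2): max_ending_here = 1, max_so_far = 7
Position 4 (value -8): max_ending_here = -7, max_so_far = 7
Position 5 (value -5): max_ending_here = -5, max_so_far = 7

Maximum subarray: [3, 4]
Maximum sum: 7

The maximum subarray is [3, 4] with sum 7. This subarray runs from index 0 to index 1.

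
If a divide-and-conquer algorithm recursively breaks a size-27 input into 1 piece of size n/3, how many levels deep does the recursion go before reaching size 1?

For divide and conquer with division factor 3:

Problem sizes at each level:
Level 0: 27
Level 1: 9
Level 2: 3
Level 3: 1

The root is level 0 and the size-1 base case is level 3 (the tree spans levels 0 through 3, i.e. 4 levels counting the root), so the depth is the number of divisions: log_3(27) = 3

The recursion tree depth is log_3(27) = 3. At each level, the problem size is divided by 3, so it takes 3 divisions to reduce to a base case of size 1. The algorithm makes 1 recursive call at each level.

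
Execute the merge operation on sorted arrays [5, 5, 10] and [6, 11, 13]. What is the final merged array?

Merging process:

Compare 5 vs 6: take 5 from left. Merged: [5]
Compare 5 vs 6: take 5 from left. Merged: [5, 5]
Compare 10 vs 6: take 6 from right. Merged: [5, 5, 6]
Compare 10 vs 11: take 10 from left. Merged: [5, 5, 6, 10]
Append remaining from right: [11, 13]. Merged: [5, 5, 6, 10, 11, 13]

Final merged array: [5, 5, 6, 10, 11, 13]
Total comparisons: 4

The merged array is [5, 5, 6, 10, 11, 13], requiring 4 comparisons. The merge step runs in O(n) time where n is the total number of elements.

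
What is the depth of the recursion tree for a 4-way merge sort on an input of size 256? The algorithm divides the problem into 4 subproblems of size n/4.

For divide and conquer with division factor 4:

Problem sizes at each level:
Level 0: 256
Level 1: 64
Level 2: 16
Level 3: 4
Level 4: 1

The root is level 0 and the size-1 base case is level 4 (the tree spans levels 0 through 4, i.e. 5 levels counting the root), so the depth is the number of divisions: log_4(256) = 4

The recursion tree depth is log_4(256) = 4. At each level, the problem size is divided by 4, so it takes 4 divisions to reduce to a base case of size 1. The algorithm makes 4 recursive calls at each level.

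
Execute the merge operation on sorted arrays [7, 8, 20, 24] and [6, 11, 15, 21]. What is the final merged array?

Merging process:

Compare 7 vs 6: take 6 from right. Merged: [6]
Compare 7 vs 11: take 7 from left. Merged: [6, 7]
Compare 8 vs 11: take 8 from left. Merged: [6, 7, 8]
Compare 20 vs 11: take 11 from right. Merged: [6, 7, 8, 11]
Compare 20 vs 15: take 15 from right. Merged: [6, 7, 8, 11, 15]
Compare 20 vs 21: take 20 from left. Merged: [6, 7, 8, 11, 15, 20]
Compare 24 vs 21: take 21 from right. Merged: [6, 7, 8, 11, 15, 20, 21]
Append remaining from left: [24]. Merged: [6, 7, 8, 11, 15, 20, 21, 24]

Final merged array: [6, 7, 8, 11, 15, 20, 21, 24]
Total comparisons: 7

The merged array is [6, 7, 8, 11, 15, 20, 21, 24], requiring 7 comparisons. The merge step runs in O(n) time where n is the total number of elements.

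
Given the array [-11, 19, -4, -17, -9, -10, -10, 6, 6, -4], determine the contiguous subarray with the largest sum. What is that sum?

Using Kadane's algorithm on [-11, 19, -4, -17, -9, -10, -10, 6, 6, -4]:

Scanning through the array:
Position 1 (value 19): max_ending_here = 19, max_so_far = 19
Position 2 (value -4): max_ending_here = 15, max_so_far = 19
Position 3 (value -17): max_ending_here = -2, max_so_far = 19
Position 4 (value -9): max_ending_here = -9, max_so_far = 19
Position 5 (value -10): max_ending_here = -10, max_so_far = 19
Position 6 (value -10): max_ending_here = -10, max_so_far = 19
Position 7 (value 6): max_ending_here = 6, max_so_far = 19
Position 8 (value 6): max_ending_here = 12, max_so_far = 19
Position 9 (value -4): max_ending_here = 8, max_so_far = 19

Maximum subarray: [19]
Maximum sum: 19

The maximum subarray is [19] with sum 19. This subarray runs from index 1 to index 1.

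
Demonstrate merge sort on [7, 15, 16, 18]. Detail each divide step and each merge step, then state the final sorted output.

Merge sort trace:

Split: [7, 15, 16, 18] -> [7, 15] and [16, 18]
  Split: [7, 15] -> [7] and [15]
  Merge: [7] + [15] -> [7, 15]
  Split: [16, 18] -> [16] and [18]
  Merge: [16] + [18] -> [16, 18]
Merge: [7, 15] + [16, 18] -> [7, 15, 16, 18]

Final sorted array: [7, 15, 16, 18]

The merge sort proceeds by recursively splitting the array and merging sorted halves.
After all merges, the sorted array is [7, 15, 16, 18].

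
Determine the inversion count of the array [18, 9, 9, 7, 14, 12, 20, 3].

Finding inversions in [18, 9, 9, 7, 14, 12, 20, 3]:

(0, 1): arr[0]=18 > arr[1]=9
(0, 2): arr[0]=18 > arr[2]=9
(0, 3): arr[0]=18 > arr[3]=7
(0, 4): arr[0]=18 > arr[4]=14
(0, 5): arr[0]=18 > arr[5]=12
(0, 7): arr[0]=18 > arr[7]=3
(1, 3): arr[1]=9 > arr[3]=7
(1, 7): arr[1]=9 > arr[7]=3
(2, 3): arr[2]=9 > arr[3]=7
(2, 7): arr[2]=9 > arr[7]=3
(3, 7): arr[3]=7 > arr[7]=3
(4, 5): arr[4]=14 > arr[5]=12
(4, 7): arr[4]=14 > arr[7]=3
(5, 7): arr[5]=12 > arr[7]=3
(6, 7): arr[6]=20 > arr[7]=3

Total inversions: 15

The array has 15 inversion(s): (0,1), (0,2), (0,3), (0,4), (0,5), (0,7), (1,3), (1,7), (2,3), (2,7), (3,7), (4,5), (4,7), (5,7), (6,7). Each pair (i,j) satisfies i < j and arr[i] > arr[j].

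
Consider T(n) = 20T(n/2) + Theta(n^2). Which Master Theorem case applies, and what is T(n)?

Master Theorem for T(n) = 20T(n/2) + O(n^2):

a = 20, b = 2, c = 2
log_b(a) = log_2(20) = 4.3219

Case 1: c = 2 < log_2(20) = 4.3219
T(n) = O(n^(log_2 20))

For T(n) = 20T(n/2) + O(n^2): log_2(20) = 4.3219. This is Case 1 of the Master Theorem (c < log_b(a), work dominated by leaves), giving O(n^(log_2 20)).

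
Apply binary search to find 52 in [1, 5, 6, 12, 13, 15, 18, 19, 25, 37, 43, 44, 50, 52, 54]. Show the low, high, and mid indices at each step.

Binary search for 52 in [1, 5, 6, 12, 13, 15, 18, 19, 25, 37, 43, 44, 50, 52, 54]:

lo=0, hi=14, mid=7, arr[mid]=19 -> 19 < 52, search right half
lo=8, hi=14, mid=11, arr[mid]=44 -> 44 < 52, search right half
lo=12, hi=14, mid=13, arr[mid]=52 -> Found target at index 13!

Binary search finds 52 at index 13 after 3 comparisons. The search repeatedly halves the search space by comparing with the middle element.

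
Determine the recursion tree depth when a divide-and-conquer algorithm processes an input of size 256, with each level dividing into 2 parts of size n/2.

For divide and conquer with division factor 2:

Problem sizes at each level:
Level 0: 256
Level 1: 128
Level 2: 64
Level 3: 32
Level 4: 16
Level 5: 8
Level 6: 4
Level 7: 2
Level 8: 1

The root is level 0 and the size-1 base case is level 8 (the tree spans levels 0 through 8, i.e. 9 levels counting the root), so the depth is the number of divisions: log_2(256) = 8

The recursion tree depth is log_2(256) = 8. At each level, the problem size is divided by 2, so it takes 8 divisions to reduce to a base case of size 1. The algorithm makes 2 recursive calls at each level.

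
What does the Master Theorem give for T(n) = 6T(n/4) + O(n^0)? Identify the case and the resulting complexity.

Master Theorem for T(n) = 6T(n/4) + O(n^0):

a = 6, b = 4, c = 0
log_b(a) = log_4(6) = 1.2925

Case 1: c = 0 < log_4(6) = 1.2925
T(n) = O(n^(log_4 6))

For T(n) = 6T(n/4) + O(n^0): log_4(6) = 1.2925. This is Case 1 of the Master Theorem (c < log_b(a), work dominated by leaves), giving O(n^(log_4 6)).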